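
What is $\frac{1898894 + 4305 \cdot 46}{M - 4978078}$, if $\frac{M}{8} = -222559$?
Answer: $- \frac{1048462}{3379275} \approx -0.31026$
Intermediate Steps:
$M = -1780472$ ($M = 8 \left(-222559\right) = -1780472$)
$\frac{1898894 + 4305 \cdot 46}{M - 4978078} = \frac{1898894 + 4305 \cdot 46}{-1780472 - 4978078} = \frac{1898894 + 198030}{-6758550} = 2096924 \left(- \frac{1}{6758550}\right) = - \frac{1048462}{3379275}$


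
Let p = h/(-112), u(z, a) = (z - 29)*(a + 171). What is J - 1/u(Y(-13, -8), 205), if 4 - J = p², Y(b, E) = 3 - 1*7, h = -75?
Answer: 69100169/19455744 ≈ 3.5517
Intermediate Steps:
Y(b, E) = -4 (Y(b, E) = 3 - 7 = -4)
u(z, a) = (-29 + z)*(171 + a)
p = 75/112 (p = -75/(-112) = -75*(-1/112) = 75/112 ≈ 0.66964)
J = 44551/12544 (J = 4 - (75/112)² = 4 - 1*5625/12544 = 4 - 5625/12544 = 44551/12544 ≈ 3.5516)
J - 1/u(Y(-13, -8), 205) = 44551/12544 - 1/(-4959 - 29*205 + 171*(-4) + 205*(-4)) = 44551/12544 - 1/(-4959 - 5945 - 684 - 820) = 44551/12544 - 1/(-12408) = 44551/12544 - 1*(-1/12408) = 44551/12544 + 1/12408 = 69100169/19455744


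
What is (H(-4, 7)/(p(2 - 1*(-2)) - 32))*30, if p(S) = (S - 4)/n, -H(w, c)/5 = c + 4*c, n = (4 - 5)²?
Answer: 2625/16 ≈ 164.06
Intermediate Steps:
n = 1 (n = (-1)² = 1)
H(w, c) = -25*c (H(w, c) = -5*(c + 4*c) = -25*c)
p(S) = -4 + S (p(S) = (S - 4)/1 = (-4 + S)*1 = -4 + S)
(H(-4, 7)/(p(2 - 1*(-2)) - 32))*30 = ((-25*7)/((-4 + (2 - 1*(-2))) - 32))*30 = -175/((-4 + (2 + 2)) - 32)*30 = -175/((-4 + 4) - 32)*30 = -175/(0 - 32)*30 = -175/(-32)*30 = -175*(-1/32)*30 = (175/32)*30 = 2625/16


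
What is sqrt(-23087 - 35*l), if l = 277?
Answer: I*sqrt(32782) ≈ 181.06*I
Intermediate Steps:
sqrt(-23087 - 35*l) = sqrt(-23087 - 35*277) = sqrt(-23087 - 9695) = sqrt(-32782) = I*sqrt(32782)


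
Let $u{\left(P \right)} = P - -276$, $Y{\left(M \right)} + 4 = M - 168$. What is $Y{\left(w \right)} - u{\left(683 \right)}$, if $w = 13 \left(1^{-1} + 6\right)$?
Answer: $-1040$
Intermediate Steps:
$w = 91$ ($w = 13 \left(1 + 6\right) = 13 \cdot 7 = 91$)
$Y{\left(M \right)} = -172 + M$ ($Y{\left(M \right)} = -4 + \left(M - 168\right) = -4 + \left(-168 + M\right) = -172 + M$)
$u{\left(P \right)} = 276 + P$ ($u{\left(P \right)} = P + 276 = 276 + P$)
$Y{\left(w \right)} - u{\left(683 \right)} = \left(-172 + 91\right) - \left(276 + 683\right) = -81 - 959 = -1040$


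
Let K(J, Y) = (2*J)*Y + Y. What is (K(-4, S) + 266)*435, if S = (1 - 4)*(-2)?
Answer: 97440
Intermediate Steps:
S = 6 (S = -3*(-2) = 6)
K(J, Y) = Y + 2*J*Y (K(J, Y) = 2*J*Y + Y = Y + 2*J*Y)
(K(-4, S) + 266)*435 = (6*(1 + 2*(-4)) + 266)*435 = (6*(1 - 8) + 266)*435 = (6*(-7) + 266)*435 = (-42 + 266)*435 = 224*435 = 97440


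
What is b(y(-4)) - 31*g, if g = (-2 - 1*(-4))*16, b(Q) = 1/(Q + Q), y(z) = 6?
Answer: -11903/12 ≈ -991.92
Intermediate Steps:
b(Q) = 1/(2*Q)
g = 32 (g = (-2 + 4)*16 = 2*16 = 32)
b(y(-4)) - 31*g = (½)/6 - 31*32 = (½)*(⅙) - 992 = 1/12 - 992 = -11903/12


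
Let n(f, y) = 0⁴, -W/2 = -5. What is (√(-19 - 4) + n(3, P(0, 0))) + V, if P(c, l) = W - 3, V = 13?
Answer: 13 + I*√23 ≈ 13.0 + 4.7958*I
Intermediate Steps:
W = 10 (W = -2*(-5) = 10)
P(c, l) = 7 (P(c, l) = 10 - 3 = 7)
n(f, y) = 0
(√(-19 - 4) + n(3, P(0, 0))) + V = (√(-19 - 4) + 0) + 13 = (√(-23) + 0) + 13 = (I*√23 + 0) + 13 = I*√23 + 13 = 13 + I*√23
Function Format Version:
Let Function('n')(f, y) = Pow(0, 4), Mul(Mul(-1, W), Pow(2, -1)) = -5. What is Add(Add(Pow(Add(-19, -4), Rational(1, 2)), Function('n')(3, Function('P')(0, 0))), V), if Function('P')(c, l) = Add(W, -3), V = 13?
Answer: Add(13, Mul(I, Pow(23, Rational(1, 2)))) ≈ Add(13.000, Mul(4.7958, I))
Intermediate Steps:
W = 10 (W = Mul(-2, -5) = 10)
Function('P')(c, l) = 7 (Function('P')(c, l) = Add(10, -3) = 7)
Function('n')(f, y) = 0
Add(Add(Pow(Add(-19, -4), Rational(1, 2)), Function('n')(3, Function('P')(0, 0))), V) = Add(Add(Pow(Add(-19, -4), Rational(1, 2)), 0), 13) = Add(Add(Pow(-23, Rational(1, 2)), 0), 13) = Add(Add(Mul(I, Pow(23, Rational(1, 2))), 0), 13) = Add(Mul(I, Pow(23, Rational(1, 2))), 13) = Add(13, Mul(I, Pow(23, Rational(1, 2))))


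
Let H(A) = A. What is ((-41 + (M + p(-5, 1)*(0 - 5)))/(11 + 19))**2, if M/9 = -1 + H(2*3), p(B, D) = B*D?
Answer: 841/900 ≈ 0.93444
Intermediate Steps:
M = 45 (M = 9*(-1 + 2*3) = 9*(-1 + 6) = 9*5 = 45)
((-41 + (M + p(-5, 1)*(0 - 5)))/(11 + 19))**2 = ((-41 + (45 + (-5*1)*(0 - 5)))/(11 + 19))**2 = ((-41 + (45 - 5*(-5)))/30)**2 = ((-41 + (45 + 25))*(1/30))**2 = ((-41 + 70)*(1/30))**2 = (29*(1/30))**2 = (29/30)**2 = 841/900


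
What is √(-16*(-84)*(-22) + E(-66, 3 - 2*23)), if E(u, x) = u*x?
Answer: 9*I*√330 ≈ 163.49*I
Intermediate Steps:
√(-16*(-84)*(-22) + E(-66, 3 - 2*23)) = √(-16*(-84)*(-22) - 66*(3 - 2*23)) = √(1344*(-22) - 66*(3 - 46)) = √(-29568 - 66*(-43)) = √(-29568 + 2838) = √(-26730) = 9*I*√330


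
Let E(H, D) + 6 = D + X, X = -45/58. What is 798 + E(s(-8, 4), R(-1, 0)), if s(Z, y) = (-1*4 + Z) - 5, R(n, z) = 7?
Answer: 46297/58 ≈ 798.22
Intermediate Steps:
X = -45/58 (X = -45*1/58 = -45/58 ≈ -0.77586)
s(Z, y) = -9 + Z (s(Z, y) = (-4 + Z) - 5 = -9 + Z)
E(H, D) = -393/58 + D (E(H, D) = -6 + (D - 45/58) = -6 + (-45/58 + D) = -393/58 + D)
798 + E(s(-8, 4), R(-1, 0)) = 798 + (-393/58 + 7) = 798 + 13/58 = 46297/58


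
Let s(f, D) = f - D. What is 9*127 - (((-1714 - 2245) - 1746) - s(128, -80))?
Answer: 7056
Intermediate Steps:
9*127 - (((-1714 - 2245) - 1746) - s(128, -80)) = 9*127 - (((-1714 - 2245) - 1746) - (128 - 1*(-80))) = 1143 - ((-3959 - 1746) - (128 + 80)) = 1143 - (-5705 - 1*208) = 1143 - (-5705 - 208) = 1143 - 1*(-5913) = 1143 + 5913 = 7056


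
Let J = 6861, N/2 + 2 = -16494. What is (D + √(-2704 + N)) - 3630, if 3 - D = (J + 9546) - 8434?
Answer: -11600 + 4*I*√2231 ≈ -11600.0 + 188.93*I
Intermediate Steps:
N = -32992 (N = -4 + 2*(-16494) = -4 - 32988 = -32992)
D = -7970 (D = 3 - ((6861 + 9546) - 8434) = 3 - (16407 - 8434) = 3 - 1*7973 = 3 - 7973 = -7970)
(D + √(-2704 + N)) - 3630 = (-7970 + √(-2704 - 32992)) - 3630 = (-7970 + √(-35696)) - 3630 = (-7970 + 4*I*√2231) - 3630 = -11600 + 4*I*√2231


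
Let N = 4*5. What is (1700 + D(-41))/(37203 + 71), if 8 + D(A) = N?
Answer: 856/18637 ≈ 0.045930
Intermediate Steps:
N = 20
D(A) = 12 (D(A) = -8 + 20 = 12)
(1700 + D(-41))/(37203 + 71) = (1700 + 12)/(37203 + 71) = 1712/37274 = 1712*(1/37274) = 856/18637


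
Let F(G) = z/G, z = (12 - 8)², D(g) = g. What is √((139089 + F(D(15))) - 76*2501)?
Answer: I*√11471835/15 ≈ 225.8*I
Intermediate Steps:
z = 16 (z = 4² = 16)
F(G) = 16/G
√((139089 + F(D(15))) - 76*2501) = √((139089 + 16/15) - 76*2501) = √((139089 + 16*(1/15)) - 190076) = √((139089 + 16/15) - 190076) = √(2086351/15 - 190076) = √(-764789/15) = I*√11471835/15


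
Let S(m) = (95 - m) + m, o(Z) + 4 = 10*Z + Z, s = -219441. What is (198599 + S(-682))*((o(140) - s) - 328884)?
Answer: -21440473458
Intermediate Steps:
o(Z) = -4 + 11*Z (o(Z) = -4 + (10*Z + Z) = -4 + 11*Z)
S(m) = 95
(198599 + S(-682))*((o(140) - s) - 328884) = (198599 + 95)*(((-4 + 11*140) - 1*(-219441)) - 328884) = 198694*(((-4 + 1540) + 219441) - 328884) = 198694*((1536 + 219441) - 328884) = 198694*(220977 - 328884) = 198694*(-107907) = -21440473458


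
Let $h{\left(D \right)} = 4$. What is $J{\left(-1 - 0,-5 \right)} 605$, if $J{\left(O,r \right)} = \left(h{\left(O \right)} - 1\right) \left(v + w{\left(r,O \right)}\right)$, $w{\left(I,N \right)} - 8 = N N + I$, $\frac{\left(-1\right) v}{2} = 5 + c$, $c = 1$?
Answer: $-14520$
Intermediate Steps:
$v = -12$ ($v = - 2 \left(5 + 1\right) = \left(-2\right) 6 = -12$)
$w{\left(I,N \right)} = 8 + I + N^{2}$ ($w{\left(I,N \right)} = 8 + \left(N N + I\right) = 8 + \left(N^{2} + I\right) = 8 + \left(I + N^{2}\right) = 8 + I + N^{2}$)
$J{\left(O,r \right)} = -12 + 3 r + 3 O^{2}$ ($J{\left(O,r \right)} = \left(4 - 1\right) \left(-12 + \left(8 + r + O^{2}\right)\right) = 3 \left(-4 + r + O^{2}\right) = -12 + 3 r + 3 O^{2}$)
$J{\left(-1 - 0,-5 \right)} 605 = \left(-12 + 3 \left(-5\right) + 3 \left(-1 - 0\right)^{2}\right) 605 = \left(-12 - 15 + 3 \left(-1 + 0\right)^{2}\right) 605 = \left(-12 - 15 + 3 \left(-1\right)^{2}\right) 605 = \left(-12 - 15 + 3 \cdot 1\right) 605 = \left(-12 - 15 + 3\right) 605 = \left(-24\right) 605 = -14520$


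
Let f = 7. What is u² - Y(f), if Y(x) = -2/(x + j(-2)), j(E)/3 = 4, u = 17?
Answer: 5493/19 ≈ 289.11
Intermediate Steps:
j(E) = 12 (j(E) = 3*4 = 12)
Y(x) = -2/(12 + x) (Y(x) = -2/(x + 12) = -2/(12 + x))
u² - Y(f) = 17² - (-2)/(12 + 7) = 289 - (-2)/19 = 289 - 1*(-2/19) = 289 + 2/19 = 5493/19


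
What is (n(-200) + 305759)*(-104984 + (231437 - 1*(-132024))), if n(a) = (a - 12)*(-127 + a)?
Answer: 96950328591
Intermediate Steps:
n(a) = (-127 + a)*(-12 + a) (n(a) = (-12 + a)*(-127 + a) = (-127 + a)*(-12 + a))
(n(-200) + 305759)*(-104984 + (231437 - 1*(-132024))) = ((1524 + (-200)**2 - 139*(-200)) + 305759)*(-104984 + (231437 - 1*(-132024))) = ((1524 + 40000 + 27800) + 305759)*(-104984 + (231437 + 132024)) = (69324 + 305759)*(-104984 + 363461) = 375083*258477 = 96950328591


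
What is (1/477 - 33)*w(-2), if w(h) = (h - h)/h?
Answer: 0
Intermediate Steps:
w(h) = 0 (w(h) = 0/h = 0)
(1/477 - 33)*w(-2) = (1/477 - 33)*0 = -15740/477*0 = 0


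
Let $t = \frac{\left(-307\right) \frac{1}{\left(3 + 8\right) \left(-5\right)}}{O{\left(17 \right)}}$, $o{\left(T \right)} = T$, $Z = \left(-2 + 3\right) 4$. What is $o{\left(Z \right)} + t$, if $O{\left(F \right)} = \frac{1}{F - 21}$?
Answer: $- \frac{1008}{55} \approx -18.327$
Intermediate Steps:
$Z = 4$ ($Z = 1 \cdot 4 = 4$)
$O{\left(F \right)} = \frac{1}{-21 + F}$
$t = - \frac{1228}{55}$ ($t = \frac{\left(-307\right) \frac{1}{\left(3 + 8\right) \left(-5\right)}}{\frac{1}{-21 + 17}} = \frac{\left(-307\right) \frac{1}{11 \left(-5\right)}}{\frac{1}{-4}} = \frac{\left(-307\right) \frac{1}{-55}}{- \frac{1}{4}} = \left(-307\right) \left(- \frac{1}{55}\right) \left(-4\right) = \frac{307}{55} \left(-4\right) = - \frac{1228}{55} \approx -22.327$)
$o{\left(Z \right)} + t = 4 - \frac{1228}{55} = - \frac{1008}{55}$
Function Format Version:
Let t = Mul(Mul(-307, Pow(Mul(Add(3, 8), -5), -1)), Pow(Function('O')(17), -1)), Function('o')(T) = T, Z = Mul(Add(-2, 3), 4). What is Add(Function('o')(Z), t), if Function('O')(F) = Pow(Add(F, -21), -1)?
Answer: Rational(-1008, 55) ≈ -18.327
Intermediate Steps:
Z = 4 (Z = Mul(1, 4) = 4)
Function('O')(F) = Pow(Add(-21, F), -1)
t = Rational(-1228, 55) (t = Mul(Mul(-307, Pow(Mul(Add(3, 8), -5), -1)), Pow(Pow(Add(-21, 17), -1), -1)) = Mul(Mul(-307, Pow(Mul(11, -5), -1)), Pow(Pow(-4, -1), -1)) = Mul(Mul(-307, Pow(-55, -1)), Pow(Rational(-1, 4), -1)) = Mul(Mul(-307, Rational(-1, 55)), -4) = Mul(Rational(307, 55), -4) = Rational(-1228, 55) ≈ -22.327)
Add(Function('o')(Z), t) = Add(4, Rational(-1228, 55)) = Rational(-1008, 55)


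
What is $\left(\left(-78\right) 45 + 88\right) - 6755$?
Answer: $-10177$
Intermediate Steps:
$\left(\left(-78\right) 45 + 88\right) - 6755 = \left(-3510 + 88\right) - 6755 = -3422 - 6755 = -10177$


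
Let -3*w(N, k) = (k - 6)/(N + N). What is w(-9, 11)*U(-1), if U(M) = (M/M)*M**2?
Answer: 5/54 ≈ 0.092593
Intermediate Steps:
w(N, k) = -(-6 + k)/(6*N) (w(N, k) = -(k - 6)/(3*(N + N)) = -(-6 + k)/(3*(2*N)) = -(-6 + k)*1/(2*N)/3 = -(-6 + k)/(6*N))
U(M) = M**2 (U(M) = 1*M**2 = M**2)
w(-9, 11)*U(-1) = ((1/6)*(6 - 1*11)/(-9))*(-1)**2 = ((1/6)*(-1/9)*(6 - 11))*1 = ((1/6)*(-1/9)*(-5))*1 = (5/54)*1 = 5/54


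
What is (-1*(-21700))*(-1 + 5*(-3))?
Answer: -347200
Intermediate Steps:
(-1*(-21700))*(-1 + 5*(-3)) = 21700*(-1 - 15) = 21700*(-16) = -347200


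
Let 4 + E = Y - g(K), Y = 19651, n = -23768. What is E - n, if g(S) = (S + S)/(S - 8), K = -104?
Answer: 303892/7 ≈ 43413.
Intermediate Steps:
g(S) = 2*S/(-8 + S) (g(S) = (2*S)/(-8 + S) = 2*S/(-8 + S))
E = 137516/7 (E = -4 + (19651 - 2*(-104)/(-8 - 104)) = -4 + (19651 - 2*(-104)/(-112)) = -4 + (19651 - 2*(-104)*(-1)/112) = -4 + (19651 - 1*13/7) = -4 + (19651 - 13/7) = -4 + 137544/7 = 137516/7 ≈ 19645.)
E - n = 137516/7 - 1*(-23768) = 137516/7 + 23768 = 303892/7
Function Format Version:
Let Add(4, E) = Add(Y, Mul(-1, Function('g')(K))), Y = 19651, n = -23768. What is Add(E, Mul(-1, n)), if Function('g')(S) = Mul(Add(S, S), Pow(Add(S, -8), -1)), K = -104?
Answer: Rational(303892, 7) ≈ 43413.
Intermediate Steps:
Function('g')(S) = Mul(2, S, Pow(Add(-8, S), -1)) (Function('g')(S) = Mul(Mul(2, S), Pow(Add(-8, S), -1)) = Mul(2, S, Pow(Add(-8, S), -1)))
E = Rational(137516, 7) (E = Add(-4, Add(19651, Mul(-1, Mul(2, -104, Pow(Add(-8, -104), -1))))) = Add(-4, Add(19651, Mul(-1, Mul(2, -104, Pow(-112, -1))))) = Add(-4, Add(19651, Mul(-1, Mul(2, -104, Rational(-1, 112))))) = Add(-4, Add(19651, Mul(-1, Rational(13, 7)))) = Add(-4, Add(19651, Rational(-13, 7))) = Add(-4, Rational(137544, 7)) = Rational(137516, 7) ≈ 19645.)
Add(E, Mul(-1, n)) = Add(Rational(137516, 7), Mul(-1, -23768)) = Add(Rational(137516, 7), 23768) = Rational(303892, 7)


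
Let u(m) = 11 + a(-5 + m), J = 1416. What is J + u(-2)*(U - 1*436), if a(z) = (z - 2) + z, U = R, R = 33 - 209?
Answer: 4476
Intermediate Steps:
R = -176
U = -176
a(z) = -2 + 2*z (a(z) = (-2 + z) + z = -2 + 2*z)
u(m) = -1 + 2*m (u(m) = 11 + (-2 + 2*(-5 + m)) = 11 + (-2 + (-10 + 2*m)) = 11 + (-12 + 2*m) = -1 + 2*m)
J + u(-2)*(U - 1*436) = 1416 + (-1 + 2*(-2))*(-176 - 1*436) = 1416 + (-1 - 4)*(-176 - 436) = 1416 - 5*(-612) = 1416 + 3060 = 4476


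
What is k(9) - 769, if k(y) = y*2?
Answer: -751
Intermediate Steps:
k(y) = 2*y
k(9) - 769 = 2*9 - 769 = 18 - 769 = -751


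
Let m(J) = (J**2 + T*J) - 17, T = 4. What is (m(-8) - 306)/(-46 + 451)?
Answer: -97/135 ≈ -0.71852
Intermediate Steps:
m(J) = -17 + J**2 + 4*J (m(J) = (J**2 + 4*J) - 17 = -17 + J**2 + 4*J)
(m(-8) - 306)/(-46 + 451) = ((-17 + (-8)**2 + 4*(-8)) - 306)/(-46 + 451) = ((-17 + 64 - 32) - 306)/405 = (15 - 306)*(1/405) = -291*1/405 = -97/135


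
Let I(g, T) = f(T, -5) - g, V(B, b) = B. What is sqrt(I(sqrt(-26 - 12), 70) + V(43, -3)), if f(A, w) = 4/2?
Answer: sqrt(45 - I*sqrt(38)) ≈ 6.7238 - 0.4584*I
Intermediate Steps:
f(A, w) = 2 (f(A, w) = 4*(1/2) = 2)
I(g, T) = 2 - g
sqrt(I(sqrt(-26 - 12), 70) + V(43, -3)) = sqrt((2 - sqrt(-26 - 12)) + 43) = sqrt((2 - sqrt(-38)) + 43) = sqrt((2 - I*sqrt(38)) + 43) = sqrt(45 - I*sqrt(38))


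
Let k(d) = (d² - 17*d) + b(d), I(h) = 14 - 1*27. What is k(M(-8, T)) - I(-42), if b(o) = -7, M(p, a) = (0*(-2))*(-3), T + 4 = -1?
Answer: 6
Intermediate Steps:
I(h) = -13 (I(h) = 14 - 27 = -13)
T = -5 (T = -4 - 1 = -5)
M(p, a) = 0 (M(p, a) = 0*(-3) = 0)
k(d) = -7 + d² - 17*d (k(d) = (d² - 17*d) - 7 = -7 + d² - 17*d)
k(M(-8, T)) - I(-42) = (-7 + 0² - 17*0) - 1*(-13) = (-7 + 0 + 0) + 13 = -7 + 13 = 6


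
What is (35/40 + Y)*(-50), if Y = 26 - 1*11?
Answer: -3175/4 ≈ -793.75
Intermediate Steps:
Y = 15 (Y = 26 - 11 = 15)
(35/40 + Y)*(-50) = (35/40 + 15)*(-50) = (35*(1/40) + 15)*(-50) = (7/8 + 15)*(-50) = (127/8)*(-50) = -3175/4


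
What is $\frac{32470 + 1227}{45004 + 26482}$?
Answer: $\frac{1087}{2306} \approx 0.47138$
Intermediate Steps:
$\frac{32470 + 1227}{45004 + 26482} = \frac{33697}{71486} = 33697 \cdot \frac{1}{71486} = \frac{1087}{2306}$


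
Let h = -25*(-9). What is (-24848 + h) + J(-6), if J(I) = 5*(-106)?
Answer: -25153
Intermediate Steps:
h = 225
J(I) = -530
(-24848 + h) + J(-6) = (-24848 + 225) - 530 = -24623 - 530 = -25153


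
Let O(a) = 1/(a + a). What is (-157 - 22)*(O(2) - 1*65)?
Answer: 46361/4 ≈ 11590.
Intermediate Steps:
O(a) = 1/(2*a)
(-157 - 22)*(O(2) - 1*65) = (-157 - 22)*((1/2)/2 - 1*65) = -179*((1/2)*(1/2) - 65) = -179*(1/4 - 65) = -179*(-259/4) = 46361/4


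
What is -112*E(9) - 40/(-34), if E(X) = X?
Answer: -17116/17 ≈ -1006.8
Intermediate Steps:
-112*E(9) - 40/(-34) = -112*9 - 40/(-34) = -1008 - 40*(-1/34) = -1008 + 20/17 = -17116/17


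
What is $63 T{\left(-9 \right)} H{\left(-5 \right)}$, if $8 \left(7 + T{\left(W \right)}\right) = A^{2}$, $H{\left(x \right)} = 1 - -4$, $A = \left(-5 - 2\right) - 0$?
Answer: $- \frac{2205}{8} \approx -275.63$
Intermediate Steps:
$A = -7$ ($A = -7 + 0 = -7$)
$H{\left(x \right)} = 5$ ($H{\left(x \right)} = 1 + 4 = 5$)
$T{\left(W \right)} = - \frac{7}{8}$ ($T{\left(W \right)} = -7 + \frac{\left(-7\right)^{2}}{8} = -7 + \frac{1}{8} \cdot 49 = -7 + \frac{49}{8} = - \frac{7}{8}$)
$63 T{\left(-9 \right)} H{\left(-5 \right)} = 63 \left(- \frac{7}{8}\right) 5 = \left(- \frac{441}{8}\right) 5 = - \frac{2205}{8}$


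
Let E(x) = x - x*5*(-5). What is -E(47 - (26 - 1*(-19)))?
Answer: -52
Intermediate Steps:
E(x) = 26*x (E(x) = x - 5*x*(-5) = x - (-25)*x = x + 25*x = 26*x)
-E(47 - (26 - 1*(-19))) = -26*(47 - (26 - 1*(-19))) = -26*(47 - (26 + 19)) = -26*(47 - 1*45) = -26*(47 - 45) = -26*2 = -1*52 = -52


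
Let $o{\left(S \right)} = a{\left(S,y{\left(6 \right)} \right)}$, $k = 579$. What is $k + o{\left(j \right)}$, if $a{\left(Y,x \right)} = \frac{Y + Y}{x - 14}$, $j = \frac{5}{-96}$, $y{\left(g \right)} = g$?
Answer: $\frac{222341}{384} \approx 579.01$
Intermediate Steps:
$j = - \frac{5}{96}$ ($j = 5 \left(- \frac{1}{96}\right) = - \frac{5}{96} \approx -0.052083$)
$a{\left(Y,x \right)} = \frac{2 Y}{-14 + x}$
$o{\left(S \right)} = - \frac{S}{4}$ ($o{\left(S \right)} = \frac{2 S}{-14 + 6} = \frac{2 S}{-8} = 2 S \left(- \frac{1}{8}\right) = - \frac{S}{4}$)
$k + o{\left(j \right)} = 579 - - \frac{5}{384} = 579 + \frac{5}{384} = \frac{222341}{384}$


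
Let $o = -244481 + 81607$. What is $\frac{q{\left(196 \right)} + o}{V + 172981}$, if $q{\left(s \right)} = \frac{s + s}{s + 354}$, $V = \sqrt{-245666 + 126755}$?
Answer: $- \frac{3873922814537}{4114349974900} + \frac{22395077 i \sqrt{118911}}{4114349974900} \approx -0.94156 + 0.001877 i$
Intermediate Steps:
$V = i \sqrt{118911}$ ($V = \sqrt{-118911} = i \sqrt{118911} \approx 344.83 i$)
$o = -162874$
$q{\left(s \right)} = \frac{2 s}{354 + s}$
$\frac{q{\left(196 \right)} + o}{V + 172981} = \frac{2 \cdot 196 \frac{1}{354 + 196} - 162874}{i \sqrt{118911} + 172981} = \frac{2 \cdot 196 \cdot \frac{1}{550} - 162874}{172981 + i \sqrt{118911}} = \frac{\frac{196}{275} - 162874}{172981 + i \sqrt{118911}} = - \frac{44790154}{275 \left(172981 + i \sqrt{118911}\right)}$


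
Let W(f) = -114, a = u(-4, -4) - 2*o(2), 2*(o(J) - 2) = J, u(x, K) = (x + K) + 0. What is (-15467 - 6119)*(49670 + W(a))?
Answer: -1069715816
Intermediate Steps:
u(x, K) = K + x (u(x, K) = (K + x) + 0 = K + x)
o(J) = 2 + J/2
a = -14 (a = (-4 - 4) - 2*(2 + (½)*2) = -8 - 2*(2 + 1) = -8 - 2*3 = -8 - 6 = -14)
(-15467 - 6119)*(49670 + W(a)) = (-15467 - 6119)*(49670 - 114) = -21586*49556 = -1069715816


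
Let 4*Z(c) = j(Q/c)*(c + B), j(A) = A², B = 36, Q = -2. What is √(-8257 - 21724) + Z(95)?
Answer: 131/9025 + I*√29981 ≈ 0.014515 + 173.15*I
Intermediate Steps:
Z(c) = (36 + c)/c² (Z(c) = ((-2/c)²*(c + 36))/4 = ((4/c²)*(36 + c))/4 = (4*(36 + c)/c²)/4 = (36 + c)/c²)
√(-8257 - 21724) + Z(95) = √(-8257 - 21724) + (36 + 95)/95² = √(-29981) + (1/9025)*131 = I*√29981 + 131/9025 = 131/9025 + I*√29981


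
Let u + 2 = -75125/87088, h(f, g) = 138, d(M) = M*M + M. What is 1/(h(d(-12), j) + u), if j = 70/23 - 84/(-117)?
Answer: 87088/11768843 ≈ 0.0073999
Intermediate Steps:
j = 3374/897 (j = 70*(1/23) - 84*(-1/117) = 70/23 + 28/39 = 3374/897 ≈ 3.7614)
d(M) = M + M**2 (d(M) = M**2 + M = M + M**2)
u = -249301/87088 (u = -2 - 75125/87088 = -249301/87088 ≈ -2.8626)
1/(h(d(-12), j) + u) = 1/(138 - 249301/87088) = 1/(11768843/87088) = 87088/11768843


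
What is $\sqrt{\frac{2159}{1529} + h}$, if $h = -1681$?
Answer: $\frac{7 i \sqrt{80134890}}{1529} \approx 40.983 i$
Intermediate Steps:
$\sqrt{\frac{2159}{1529} + h} = \sqrt{\frac{2159}{1529} - 1681} = \sqrt{- \frac{2568090}{1529}} = \frac{7 i \sqrt{80134890}}{1529}$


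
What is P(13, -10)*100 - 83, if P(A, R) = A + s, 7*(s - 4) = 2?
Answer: 11519/7 ≈ 1645.6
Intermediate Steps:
s = 30/7 (s = 4 + (⅐)*2 = 4 + 2/7 = 30/7 ≈ 4.2857)
P(A, R) = 30/7 + A (P(A, R) = A + 30/7 = 30/7 + A)
P(13, -10)*100 - 83 = (30/7 + 13)*100 - 83 = (121/7)*100 - 83 = 12100/7 - 83 = 11519/7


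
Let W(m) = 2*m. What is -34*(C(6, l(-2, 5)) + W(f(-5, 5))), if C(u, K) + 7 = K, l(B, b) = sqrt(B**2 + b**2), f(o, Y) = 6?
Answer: -170 - 34*sqrt(29) ≈ -353.10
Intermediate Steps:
C(u, K) = -7 + K
-34*(C(6, l(-2, 5)) + W(f(-5, 5))) = -34*((-7 + sqrt((-2)**2 + 5**2)) + 2*6) = -34*((-7 + sqrt(4 + 25)) + 12) = -34*((-7 + sqrt(29)) + 12) = -34*(5 + sqrt(29)) = -170 - 34*sqrt(29)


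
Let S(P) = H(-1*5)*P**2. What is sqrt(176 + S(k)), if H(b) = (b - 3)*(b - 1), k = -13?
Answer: 4*sqrt(518) ≈ 91.038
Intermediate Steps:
H(b) = (-1 + b)*(-3 + b) (H(b) = (-3 + b)*(-1 + b) = (-1 + b)*(-3 + b))
S(P) = 48*P**2 (S(P) = (3 + (-1*5)**2 - (-4)*5)*P**2 = (3 + (-5)**2 - 4*(-5))*P**2 = (3 + 25 + 20)*P**2 = 48*P**2)
sqrt(176 + S(k)) = sqrt(176 + 48*(-13)**2) = sqrt(176 + 48*169) = sqrt(176 + 8112) = sqrt(8288) = 4*sqrt(518)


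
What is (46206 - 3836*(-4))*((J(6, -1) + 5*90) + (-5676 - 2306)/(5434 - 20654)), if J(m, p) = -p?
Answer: 21149201655/761 ≈ 2.7791e+7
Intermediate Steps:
(46206 - 3836*(-4))*((J(6, -1) + 5*90) + (-5676 - 2306)/(5434 - 20654)) = (46206 - 3836*(-4))*((-1*(-1) + 5*90) + (-5676 - 2306)/(5434 - 20654)) = (46206 + 15344)*((1 + 450) - 7982/(-15220)) = 61550*(451 - 7982*(-1/15220)) = 61550*(451 + 3991/7610) = 61550*(3436101/7610) = 21149201655/761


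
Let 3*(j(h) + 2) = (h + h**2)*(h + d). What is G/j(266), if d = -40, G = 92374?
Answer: 46187/2675161 ≈ 0.017265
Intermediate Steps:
j(h) = -2 + (-40 + h)*(h + h**2)/3 (j(h) = -2 + ((h + h**2)*(h - 40))/3 = -2 + ((h + h**2)*(-40 + h))/3 = -2 + ((-40 + h)*(h + h**2))/3 = -2 + (-40 + h)*(h + h**2)/3)
G/j(266) = 92374/(-2 - 13*266**2 - 40/3*266 + (1/3)*266**3) = 92374/(-2 - 13*70756 - 10640/3 + (1/3)*18821096) = 92374/(-2 - 919828 - 10640/3 + 18821096/3) = 92374/5350322 = 92374*(1/5350322) = 46187/2675161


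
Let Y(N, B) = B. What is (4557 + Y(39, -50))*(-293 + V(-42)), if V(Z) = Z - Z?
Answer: -1320551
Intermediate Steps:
V(Z) = 0
(4557 + Y(39, -50))*(-293 + V(-42)) = (4557 - 50)*(-293 + 0) = 4507*(-293) = -1320551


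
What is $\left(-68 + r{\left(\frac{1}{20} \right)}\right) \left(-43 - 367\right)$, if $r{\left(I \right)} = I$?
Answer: $\frac{55719}{2} \approx 27860.0$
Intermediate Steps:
$\left(-68 + r{\left(\frac{1}{20} \right)}\right) \left(-43 - 367\right) = \left(-68 + \frac{1}{20}\right) \left(-43 - 367\right) = \left(-68 + \frac{1}{20}\right) \left(-410\right) = \left(- \frac{1359}{20}\right) \left(-410\right) = \frac{55719}{2}$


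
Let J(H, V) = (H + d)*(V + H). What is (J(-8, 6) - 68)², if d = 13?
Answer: 6084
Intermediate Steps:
J(H, V) = (13 + H)*(H + V) (J(H, V) = (H + 13)*(V + H) = (13 + H)*(H + V))
(J(-8, 6) - 68)² = (((-8)² + 13*(-8) + 13*6 - 8*6) - 68)² = ((64 - 104 + 78 - 48) - 68)² = (-10 - 68)² = (-78)² = 6084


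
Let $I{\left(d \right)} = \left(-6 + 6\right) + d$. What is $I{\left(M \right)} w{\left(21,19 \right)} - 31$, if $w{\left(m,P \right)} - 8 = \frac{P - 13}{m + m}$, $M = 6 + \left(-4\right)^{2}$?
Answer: $\frac{1037}{7} \approx 148.14$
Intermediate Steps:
$M = 22$ ($M = 6 + 16 = 22$)
$w{\left(m,P \right)} = 8 + \frac{-13 + P}{2 m}$ ($w{\left(m,P \right)} = 8 + \frac{P - 13}{m + m} = 8 + \frac{-13 + P}{2 m}$)
$I{\left(d \right)} = d$ ($I{\left(d \right)} = 0 + d = d$)
$I{\left(M \right)} w{\left(21,19 \right)} - 31 = 22 \frac{-13 + 19 + 16 \cdot 21}{2 \cdot 21} - 31 = 22 \cdot \frac{1}{2} \cdot \frac{1}{21} \left(-13 + 19 + 336\right) - 31 = 22 \cdot \frac{1}{2} \cdot \frac{1}{21} \cdot 342 - 31 = 22 \cdot \frac{57}{7} - 31 = \frac{1254}{7} - 31 = \frac{1037}{7}$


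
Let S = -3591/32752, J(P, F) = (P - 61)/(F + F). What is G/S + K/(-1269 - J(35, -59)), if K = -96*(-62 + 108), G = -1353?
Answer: 276608704384/22409037 ≈ 12344.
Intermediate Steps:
J(P, F) = (-61 + P)/(2*F) (J(P, F) = (-61 + P)/((2*F)) = (-61 + P)*(1/(2*F)) = (-61 + P)/(2*F))
S = -3591/32752 (S = -3591*1/32752 = -3591/32752 ≈ -0.10964)
K = -4416 (K = -96*46 = -4416)
G/S + K/(-1269 - J(35, -59)) = -1353/(-3591/32752) - 4416/(-1269 - (-61 + 35)/(2*(-59))) = -1353*(-32752/3591) - 4416/(-1269 - (-1)*(-26)/(2*59)) = 14771152/1197 - 4416/(-1269 - 1*13/59) = 14771152/1197 - 4416/(-1269 - 13/59) = 14771152/1197 - 4416/(-74884/59) = 14771152/1197 - 4416*(-59/74884) = 14771152/1197 + 65136/18721 = 276608704384/22409037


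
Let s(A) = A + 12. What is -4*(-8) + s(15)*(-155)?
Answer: -4153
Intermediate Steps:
s(A) = 12 + A
-4*(-8) + s(15)*(-155) = -4*(-8) + (12 + 15)*(-155) = 32 + 27*(-155) = 32 - 4185 = -4153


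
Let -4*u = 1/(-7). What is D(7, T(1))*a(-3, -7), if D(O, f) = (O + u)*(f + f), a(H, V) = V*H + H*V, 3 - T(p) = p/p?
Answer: 1182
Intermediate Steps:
T(p) = 2 (T(p) = 3 - p/p = 3 - 1*1 = 3 - 1 = 2)
a(H, V) = 2*H*V (a(H, V) = H*V + H*V = 2*H*V)
u = 1/28 (u = -1/4/(-7) = -1/4*(-1/7) = 1/28 ≈ 0.035714)
D(O, f) = 2*f*(1/28 + O) (D(O, f) = (O + 1/28)*(f + f) = (1/28 + O)*(2*f) = 2*f*(1/28 + O))
D(7, T(1))*a(-3, -7) = ((1/14)*2*(1 + 28*7))*(2*(-3)*(-7)) = ((1/14)*2*(1 + 196))*42 = ((1/14)*2*197)*42 = (197/7)*42 = 1182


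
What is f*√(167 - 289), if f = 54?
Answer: 54*I*√122 ≈ 596.45*I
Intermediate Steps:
f*√(167 - 289) = 54*√(167 - 289) = 54*√(-122) = 54*(I*√122) = 54*I*√122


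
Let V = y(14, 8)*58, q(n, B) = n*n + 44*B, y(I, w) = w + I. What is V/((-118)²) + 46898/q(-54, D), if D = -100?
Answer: -81389271/2582902 ≈ -31.511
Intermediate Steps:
y(I, w) = I + w
q(n, B) = n² + 44*B
V = 1276 (V = (14 + 8)*58 = 22*58 = 1276)
V/((-118)²) + 46898/q(-54, D) = 1276/((-118)²) + 46898/((-54)² + 44*(-100)) = 1276/13924 + 46898/(2916 - 4400) = 1276*(1/13924) + 46898/(-1484) = 319/3481 + 46898*(-1/1484) = 319/3481 - 23449/742 = -81389271/2582902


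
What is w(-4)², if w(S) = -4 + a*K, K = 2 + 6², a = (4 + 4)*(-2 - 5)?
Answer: 4545424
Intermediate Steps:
a = -56 (a = 8*(-7) = -56)
K = 38 (K = 2 + 36 = 38)
w(S) = -2132 (w(S) = -4 - 56*38 = -4 - 2128 = -2132)
w(-4)² = (-2132)² = 4545424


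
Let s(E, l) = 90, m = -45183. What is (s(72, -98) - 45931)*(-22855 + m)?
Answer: 3118929958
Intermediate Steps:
(s(72, -98) - 45931)*(-22855 + m) = (90 - 45931)*(-22855 - 45183) = -45841*(-68038) = 3118929958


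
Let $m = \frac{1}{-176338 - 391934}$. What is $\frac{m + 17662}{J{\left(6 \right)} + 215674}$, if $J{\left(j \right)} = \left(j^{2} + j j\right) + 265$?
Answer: $\frac{10036820063}{122753002992} \approx 0.081764$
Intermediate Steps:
$m = - \frac{1}{568272}$ ($m = \frac{1}{-568272} = - \frac{1}{568272} \approx -1.7597 \cdot 10^{-6}$)
$J{\left(j \right)} = 265 + 2 j^{2}$ ($J{\left(j \right)} = \left(j^{2} + j^{2}\right) + 265 = 2 j^{2} + 265 = 265 + 2 j^{2}$)
$\frac{m + 17662}{J{\left(6 \right)} + 215674} = \frac{- \frac{1}{568272} + 17662}{\left(265 + 2 \cdot 6^{2}\right) + 215674} = \frac{10036820063}{568272 \left(\left(265 + 2 \cdot 36\right) + 215674\right)} = \frac{10036820063}{568272 \left(\left(265 + 72\right) + 215674\right)} = \frac{10036820063}{568272 \left(337 + 215674\right)} = \frac{10036820063}{568272 \cdot 216011} = \frac{10036820063}{568272} \cdot \frac{1}{216011} = \frac{10036820063}{122753002992}$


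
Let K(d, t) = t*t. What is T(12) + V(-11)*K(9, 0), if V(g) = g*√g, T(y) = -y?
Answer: -12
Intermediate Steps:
K(d, t) = t²
V(g) = g^(3/2)
T(12) + V(-11)*K(9, 0) = -1*12 + (-11)^(3/2)*0² = -12 - 11*I*√11*0 = -12 + 0 = -12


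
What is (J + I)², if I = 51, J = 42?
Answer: 8649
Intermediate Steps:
(J + I)² = (42 + 51)² = 93² = 8649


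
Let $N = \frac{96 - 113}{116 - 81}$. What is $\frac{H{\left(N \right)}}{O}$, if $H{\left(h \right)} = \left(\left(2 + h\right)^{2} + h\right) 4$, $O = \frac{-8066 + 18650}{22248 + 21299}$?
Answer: $\frac{255061}{8575} \approx 29.745$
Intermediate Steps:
$N = - \frac{17}{35} \approx -0.48571$
$O = \frac{1512}{6221}$ ($O = \frac{10584}{43547} = 10584 \cdot \frac{1}{43547} = \frac{1512}{6221} \approx 0.24305$)
$H{\left(h \right)} = 4 h + 4 \left(2 + h\right)^{2}$ ($H{\left(h \right)} = \left(h + \left(2 + h\right)^{2}\right) 4 = 4 h + 4 \left(2 + h\right)^{2}$)
$\frac{H{\left(N \right)}}{O} = \frac{4 \left(- \frac{17}{35}\right) + 4 \left(2 - \frac{17}{35}\right)^{2}}{\frac{1512}{6221}} = \left(- \frac{68}{35} + 4 \left(\frac{53}{35}\right)^{2}\right) \frac{6221}{1512} = \left(- \frac{68}{35} + 4 \cdot \frac{2809}{1225}\right) \frac{6221}{1512} = \left(- \frac{68}{35} + \frac{11236}{1225}\right) \frac{6221}{1512} = \frac{8856}{1225} \cdot \frac{6221}{1512} = \frac{255061}{8575}$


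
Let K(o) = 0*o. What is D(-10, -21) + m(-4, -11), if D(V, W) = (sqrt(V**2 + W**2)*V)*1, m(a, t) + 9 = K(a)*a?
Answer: -9 - 10*sqrt(541) ≈ -241.59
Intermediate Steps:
K(o) = 0
m(a, t) = -9 (m(a, t) = -9 + 0*a = -9 + 0 = -9)
D(V, W) = V*sqrt(V**2 + W**2) (D(V, W) = (V*sqrt(V**2 + W**2))*1 = V*sqrt(V**2 + W**2))
D(-10, -21) + m(-4, -11) = -10*sqrt((-10)**2 + (-21)**2) - 9 = -10*sqrt(100 + 441) - 9 = -10*sqrt(541) - 9 = -9 - 10*sqrt(541)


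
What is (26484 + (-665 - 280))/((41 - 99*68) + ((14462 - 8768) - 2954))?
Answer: -8513/1317 ≈ -6.4639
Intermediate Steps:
(26484 + (-665 - 280))/((41 - 99*68) + ((14462 - 8768) - 2954)) = (26484 - 945)/((41 - 6732) + (5694 - 2954)) = 25539/(-6691 + 2740) = 25539/(-3951) = 25539*(-1/3951) = -8513/1317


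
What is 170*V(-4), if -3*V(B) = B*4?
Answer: 2720/3 ≈ 906.67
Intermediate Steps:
V(B) = -4*B/3 (V(B) = -B*4/3 = -4*B/3)
170*V(-4) = 170*(-4/3*(-4)) = 170*(16/3) = 2720/3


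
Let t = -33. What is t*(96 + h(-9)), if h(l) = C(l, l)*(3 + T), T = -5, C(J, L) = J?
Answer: -3762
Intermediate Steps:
h(l) = -2*l (h(l) = l*(3 - 5) = l*(-2) = -2*l)
t*(96 + h(-9)) = -33*(96 - 2*(-9)) = -33*(96 + 18) = -33*114 = -3762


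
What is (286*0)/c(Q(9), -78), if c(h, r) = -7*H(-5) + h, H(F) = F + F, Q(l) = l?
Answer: 0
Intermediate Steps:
H(F) = 2*F
c(h, r) = 70 + h (c(h, r) = -14*(-5) + h = -7*(-10) + h = 70 + h)
(286*0)/c(Q(9), -78) = (286*0)/(70 + 9) = 0/79 = 0*(1/79) = 0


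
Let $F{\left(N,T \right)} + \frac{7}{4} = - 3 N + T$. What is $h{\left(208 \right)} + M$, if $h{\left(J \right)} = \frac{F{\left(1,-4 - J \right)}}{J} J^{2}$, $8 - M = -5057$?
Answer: $-40019$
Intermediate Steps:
$M = 5065$ ($M = 8 - -5057 = 8 + 5057 = 5065$)
$F{\left(N,T \right)} = - \frac{7}{4} + T - 3 N$ ($F{\left(N,T \right)} = - \frac{7}{4} - \left(- T + 3 N\right) = - \frac{7}{4} + T - 3 N$)
$h{\left(J \right)} = J \left(- \frac{35}{4} - J\right)$ ($h{\left(J \right)} = \frac{- \frac{7}{4} - \left(4 + J\right) - 3}{J} J^{2} = \frac{- \frac{35}{4} - J}{J} J^{2} = J \left(- \frac{35}{4} - J\right)$)
$h{\left(208 \right)} + M = \left(- \frac{1}{4}\right) 208 \left(35 + 4 \cdot 208\right) + 5065 = \left(- \frac{1}{4}\right) 208 \left(35 + 832\right) + 5065 = \left(- \frac{1}{4}\right) 208 \cdot 867 + 5065 = -45084 + 5065 = -40019$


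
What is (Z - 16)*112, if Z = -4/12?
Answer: -5488/3 ≈ -1829.3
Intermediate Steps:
Z = -1/3 (Z = -4*1/12 = -1/3 ≈ -0.33333)
(Z - 16)*112 = (-1/3 - 16)*112 = -49/3*112 = -5488/3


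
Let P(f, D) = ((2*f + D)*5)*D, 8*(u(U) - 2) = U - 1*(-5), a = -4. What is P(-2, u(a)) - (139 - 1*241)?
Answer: 5253/64 ≈ 82.078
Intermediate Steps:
u(U) = 21/8 + U/8 (u(U) = 2 + (U - 1*(-5))/8 = 2 + (U + 5)/8 = 2 + (5 + U)/8 = 2 + (5/8 + U/8) = 21/8 + U/8)
P(f, D) = D*(5*D + 10*f) (P(f, D) = ((D + 2*f)*5)*D = (5*D + 10*f)*D = D*(5*D + 10*f))
P(-2, u(a)) - (139 - 1*241) = 5*(21/8 + (1/8)*(-4))*((21/8 + (1/8)*(-4)) + 2*(-2)) - (139 - 1*241) = 5*(21/8 - 1/2)*((21/8 - 1/2) - 4) - (139 - 241) = 5*(17/8)*(17/8 - 4) - 1*(-102) = 5*(17/8)*(-15/8) + 102 = -1275/64 + 102 = 5253/64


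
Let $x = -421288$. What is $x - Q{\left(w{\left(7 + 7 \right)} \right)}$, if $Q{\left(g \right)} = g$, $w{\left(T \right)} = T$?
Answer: $-421302$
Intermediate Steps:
$x - Q{\left(w{\left(7 + 7 \right)} \right)} = -421288 - \left(7 + 7\right) = -421288 - 14 = -421302$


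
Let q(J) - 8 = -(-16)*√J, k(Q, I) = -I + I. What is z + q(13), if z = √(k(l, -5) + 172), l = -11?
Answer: 8 + 2*√43 + 16*√13 ≈ 78.804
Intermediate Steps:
k(Q, I) = 0
q(J) = 8 + 16*√J (q(J) = 8 - (-16)*√J = 8 + 16*√J)
z = 2*√43 (z = √(0 + 172) = √172 = 2*√43 ≈ 13.115)
z + q(13) = 2*√43 + (8 + 16*√13) = 8 + 2*√43 + 16*√13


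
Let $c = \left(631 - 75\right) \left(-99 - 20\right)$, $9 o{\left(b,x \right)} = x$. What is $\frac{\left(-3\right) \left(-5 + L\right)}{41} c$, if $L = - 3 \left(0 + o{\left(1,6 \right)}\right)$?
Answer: $- \frac{1389444}{41} \approx -33889.0$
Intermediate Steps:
$o{\left(b,x \right)} = \frac{x}{9}$
$c = -66164$ ($c = 556 \left(-119\right) = -66164$)
$L = -2$ ($L = - 3 \left(0 + \frac{1}{9} \cdot 6\right) = - 3 \left(0 + \frac{2}{3}\right) = \left(-3\right) \frac{2}{3} = -2$)
$\frac{\left(-3\right) \left(-5 + L\right)}{41} c = \frac{\left(-3\right) \left(-5 - 2\right)}{41} \left(-66164\right) = \left(-3\right) \left(-7\right) \frac{1}{41} \left(-66164\right) = 21 \cdot \frac{1}{41} \left(-66164\right) = \frac{21}{41} \left(-66164\right) = - \frac{1389444}{41}$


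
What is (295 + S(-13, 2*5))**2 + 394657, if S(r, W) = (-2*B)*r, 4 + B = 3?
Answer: 467018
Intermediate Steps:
B = -1 (B = -4 + 3 = -1)
S(r, W) = 2*r (S(r, W) = (-2*(-1))*r = 2*r)
(295 + S(-13, 2*5))**2 + 394657 = (295 + 2*(-13))**2 + 394657 = (295 - 26)**2 + 394657 = 269**2 + 394657 = 72361 + 394657 = 467018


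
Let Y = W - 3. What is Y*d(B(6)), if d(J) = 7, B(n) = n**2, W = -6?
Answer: -63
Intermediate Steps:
Y = -9 (Y = -6 - 3 = -9)
Y*d(B(6)) = -9*7 = -63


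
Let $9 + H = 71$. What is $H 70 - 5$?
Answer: $4335$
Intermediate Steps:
$H = 62$ ($H = -9 + 71 = 62$)
$H 70 - 5 = 62 \cdot 70 - 5 = 4340 - 5 = 4335$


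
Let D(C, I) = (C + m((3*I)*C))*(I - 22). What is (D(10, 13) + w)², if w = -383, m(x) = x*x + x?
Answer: 1884807731689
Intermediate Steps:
m(x) = x + x² (m(x) = x² + x = x + x²)
D(C, I) = (-22 + I)*(C + 3*C*I*(1 + 3*C*I)) (D(C, I) = (C + ((3*I)*C)*(1 + (3*I)*C))*(I - 22) = (C + (3*C*I)*(1 + 3*C*I))*(-22 + I) = (C + 3*C*I*(1 + 3*C*I))*(-22 + I) = (-22 + I)*(C + 3*C*I*(1 + 3*C*I)))
(D(10, 13) + w)² = (10*(-22 - 65*13 + 3*13² - 198*10*13² + 9*10*13³) - 383)² = (10*(-22 - 845 + 3*169 - 198*10*169 + 9*10*2197) - 383)² = (10*(-22 - 845 + 507 - 334620 + 197730) - 383)² = (10*(-137250) - 383)² = (-1372500 - 383)² = (-1372883)² = 1884807731689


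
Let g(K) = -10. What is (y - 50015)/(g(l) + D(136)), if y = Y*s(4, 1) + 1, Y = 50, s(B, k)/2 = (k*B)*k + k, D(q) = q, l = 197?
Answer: -24757/63 ≈ -392.97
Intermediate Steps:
s(B, k) = 2*k + 2*B*k**2 (s(B, k) = 2*((k*B)*k + k) = 2*((B*k)*k + k) = 2*(B*k**2 + k) = 2*(k + B*k**2) = 2*k + 2*B*k**2)
y = 501 (y = 50*(2*1*(1 + 4*1)) + 1 = 50*(2*1*(1 + 4)) + 1 = 50*(2*1*5) + 1 = 50*10 + 1 = 500 + 1 = 501)
(y - 50015)/(g(l) + D(136)) = (501 - 50015)/(-10 + 136) = -49514/126 = -49514*1/126 = -24757/63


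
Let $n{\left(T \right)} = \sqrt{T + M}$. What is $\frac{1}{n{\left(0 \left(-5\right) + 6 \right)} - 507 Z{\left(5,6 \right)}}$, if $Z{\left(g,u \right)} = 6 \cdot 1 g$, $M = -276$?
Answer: $- \frac{169}{2570493} - \frac{i \sqrt{30}}{77114790} \approx -6.5746 \cdot 10^{-5} - 7.1027 \cdot 10^{-8} i$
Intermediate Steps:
$Z{\left(g,u \right)} = 6 g$
$n{\left(T \right)} = \sqrt{-276 + T}$ ($n{\left(T \right)} = \sqrt{T - 276} = \sqrt{-276 + T}$)
$\frac{1}{n{\left(0 \left(-5\right) + 6 \right)} - 507 Z{\left(5,6 \right)}} = \frac{1}{\sqrt{-276 + \left(0 \left(-5\right) + 6\right)} - 507 \cdot 6 \cdot 5} = \frac{1}{\sqrt{-276 + \left(0 + 6\right)} - 15210} = \frac{1}{\sqrt{-276 + 6} - 15210} = \frac{1}{\sqrt{-270} - 15210} = \frac{1}{3 i \sqrt{30} - 15210} = \frac{1}{-15210 + 3 i \sqrt{30}}$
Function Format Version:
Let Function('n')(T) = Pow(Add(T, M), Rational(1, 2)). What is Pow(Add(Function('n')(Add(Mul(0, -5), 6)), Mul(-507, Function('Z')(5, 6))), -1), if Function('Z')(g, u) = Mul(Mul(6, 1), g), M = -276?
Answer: Add(Rational(-169, 2570493), Mul(Rational(-1, 77114790), I, Pow(30, Rational(1, 2)))) ≈ Add(-6.5746e-5, Mul(-7.1027e-8, I))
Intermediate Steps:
Function('Z')(g, u) = Mul(6, g)
Function('n')(T) = Pow(Add(-276, T), Rational(1, 2)) (Function('n')(T) = Pow(Add(T, -276), Rational(1, 2)) = Pow(Add(-276, T), Rational(1, 2)))
Pow(Add(Function('n')(Add(Mul(0, -5), 6)), Mul(-507, Function('Z')(5, 6))), -1) = Pow(Add(Pow(Add(-276, Add(Mul(0, -5), 6)), Rational(1, 2)), Mul(-507, Mul(6, 5))), -1) = Pow(Add(Pow(Add(-276, Add(0, 6)), Rational(1, 2)), Mul(-507, 30)), -1) = Pow(Add(Pow(Add(-276, 6), Rational(1, 2)), -15210), -1) = Pow(Add(Pow(-270, Rational(1, 2)), -15210), -1) = Pow(Add(Mul(3, I, Pow(30, Rational(1, 2))), -15210), -1) = Pow(Add(-15210, Mul(3, I, Pow(30, Rational(1, 2)))), -1)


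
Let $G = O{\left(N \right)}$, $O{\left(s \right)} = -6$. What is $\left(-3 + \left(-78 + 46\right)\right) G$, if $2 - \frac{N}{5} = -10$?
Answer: $210$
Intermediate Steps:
$N = 60$ ($N = 10 - -50 = 10 + 50 = 60$)
$G = -6$
$\left(-3 + \left(-78 + 46\right)\right) G = \left(-3 + \left(-78 + 46\right)\right) \left(-6\right) = \left(-3 - 32\right) \left(-6\right) = \left(-35\right) \left(-6\right) = 210$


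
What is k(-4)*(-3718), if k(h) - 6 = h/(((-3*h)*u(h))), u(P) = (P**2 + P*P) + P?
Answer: -935077/42 ≈ -22264.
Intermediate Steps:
u(P) = P + 2*P**2 (u(P) = (P**2 + P**2) + P = 2*P**2 + P = P + 2*P**2)
k(h) = 6 - 1/(3*h*(1 + 2*h)) (k(h) = 6 + h/(((-3*h)*(h*(1 + 2*h)))) = 6 + h/((-3*h**2*(1 + 2*h))) = 6 + h*(-1/(3*h**2*(1 + 2*h))) = 6 - 1/(3*h*(1 + 2*h)))
k(-4)*(-3718) = ((1/3)*(-1 + 18*(-4)*(1 + 2*(-4)))/(-4*(1 + 2*(-4))))*(-3718) = ((1/3)*(-1/4)*(-1 + 18*(-4)*(1 - 8))/(1 - 8))*(-3718) = ((1/3)*(-1/4)*(-1 + 18*(-4)*(-7))/(-7))*(-3718) = ((1/3)*(-1/4)*(-1/7)*(-1 + 504))*(-3718) = ((1/3)*(-1/4)*(-1/7)*503)*(-3718) = (503/84)*(-3718) = -935077/42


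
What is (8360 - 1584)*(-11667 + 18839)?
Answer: 48597472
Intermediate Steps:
(8360 - 1584)*(-11667 + 18839) = 6776*7172 = 48597472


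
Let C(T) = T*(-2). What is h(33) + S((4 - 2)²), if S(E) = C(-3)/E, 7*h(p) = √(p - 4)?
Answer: 3/2 + √29/7 ≈ 2.2693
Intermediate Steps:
C(T) = -2*T
h(p) = √(-4 + p)/7 (h(p) = √(p - 4)/7 = √(-4 + p)/7)
S(E) = 6/E (S(E) = (-2*(-3))/E = 6/E)
h(33) + S((4 - 2)²) = √(-4 + 33)/7 + 6/((4 - 2)²) = √29/7 + 6/(2²) = √29/7 + 6/4 = √29/7 + 6*(¼) = √29/7 + 3/2 = 3/2 + √29/7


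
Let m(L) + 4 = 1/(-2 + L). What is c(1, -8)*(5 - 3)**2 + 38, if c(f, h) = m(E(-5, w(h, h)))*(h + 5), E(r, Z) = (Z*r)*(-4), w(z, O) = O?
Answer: 2324/27 ≈ 86.074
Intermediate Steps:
E(r, Z) = -4*Z*r
m(L) = -4 + 1/(-2 + L)
c(f, h) = (5 + h)*(9 - 80*h)/(-2 + 20*h) (c(f, h) = ((9 - (-16)*h*(-5))/(-2 - 4*h*(-5)))*(h + 5) = ((9 - 80*h)/(-2 + 20*h))*(5 + h) = (5 + h)*(9 - 80*h)/(-2 + 20*h))
c(1, -8)*(5 - 3)**2 + 38 = ((-9 + 80*(-8))*(5 - 8)/(2*(1 - 10*(-8))))*(5 - 3)**2 + 38 = ((1/2)*(-9 - 640)*(-3)/(1 + 80))*2**2 + 38 = ((1/2)*(-649)*(-3)/81)*4 + 38 = ((1/2)*(1/81)*(-649)*(-3))*4 + 38 = (649/54)*4 + 38 = 1298/27 + 38 = 2324/27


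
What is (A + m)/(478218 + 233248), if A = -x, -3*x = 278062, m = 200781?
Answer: 880405/2134398 ≈ 0.41248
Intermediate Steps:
x = -278062/3 (x = -⅓*278062 = -278062/3 ≈ -92687.)
A = 278062/3 (A = -1*(-278062/3) = 278062/3 ≈ 92687.)
(A + m)/(478218 + 233248) = (278062/3 + 200781)/(478218 + 233248) = (880405/3)/711466 = (880405/3)*(1/711466) = 880405/2134398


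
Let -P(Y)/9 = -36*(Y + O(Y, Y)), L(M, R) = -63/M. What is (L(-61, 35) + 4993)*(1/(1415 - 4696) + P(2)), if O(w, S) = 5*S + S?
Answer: 4533780303140/200141 ≈ 2.2653e+7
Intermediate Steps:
O(w, S) = 6*S
P(Y) = 2268*Y (P(Y) = -(-324)*(Y + 6*Y) = -(-324)*7*Y = -(-2268)*Y = 2268*Y)
(L(-61, 35) + 4993)*(1/(1415 - 4696) + P(2)) = (-63/(-61) + 4993)*(1/(1415 - 4696) + 2268*2) = (-63*(-1/61) + 4993)*(1/(-3281) + 4536) = (63/61 + 4993)*(-1/3281 + 4536) = (304636/61)*(14882615/3281) = 4533780303140/200141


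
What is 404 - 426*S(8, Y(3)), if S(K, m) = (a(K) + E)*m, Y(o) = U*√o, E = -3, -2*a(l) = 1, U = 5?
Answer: 404 + 7455*√3 ≈ 13316.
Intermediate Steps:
a(l) = -½ (a(l) = -½*1 = -½)
Y(o) = 5*√o
S(K, m) = -7*m/2 (S(K, m) = (-½ - 3)*m = -7*m/2)
404 - 426*S(8, Y(3)) = 404 - (-1491)*5*√3 = 404 - (-7455)*√3 = 404 + 7455*√3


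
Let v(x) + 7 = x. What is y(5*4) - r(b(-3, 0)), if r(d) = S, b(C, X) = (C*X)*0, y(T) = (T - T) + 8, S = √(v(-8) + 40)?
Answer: 3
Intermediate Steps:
v(x) = -7 + x
S = 5 (S = √((-7 - 8) + 40) = √(-15 + 40) = √25 = 5)
y(T) = 8 (y(T) = 0 + 8 = 8)
b(C, X) = 0
r(d) = 5
y(5*4) - r(b(-3, 0)) = 8 - 1*5 = 8 - 5 = 3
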